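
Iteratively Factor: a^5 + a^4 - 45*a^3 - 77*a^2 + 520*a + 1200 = (a - 5)*(a^4 + 6*a^3 - 15*a^2 - 152*a - 240) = (a - 5)*(a + 4)*(a^3 + 2*a^2 - 23*a - 60) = (a - 5)*(a + 4)^2*(a^2 - 2*a - 15) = (a - 5)^2*(a + 4)^2*(a + 3)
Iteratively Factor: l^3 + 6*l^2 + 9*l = (l + 3)*(l^2 + 3*l) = l*(l + 3)*(l + 3)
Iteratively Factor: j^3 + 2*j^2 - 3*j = (j)*(j^2 + 2*j - 3) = j*(j + 3)*(j - 1)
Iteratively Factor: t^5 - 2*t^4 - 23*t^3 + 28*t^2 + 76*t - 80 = (t - 2)*(t^4 - 23*t^2 - 18*t + 40) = (t - 5)*(t - 2)*(t^3 + 5*t^2 + 2*t - 8) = (t - 5)*(t - 2)*(t + 4)*(t^2 + t - 2) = (t - 5)*(t - 2)*(t - 1)*(t + 4)*(t + 2)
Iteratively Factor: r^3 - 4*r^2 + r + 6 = (r - 2)*(r^2 - 2*r - 3) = (r - 3)*(r - 2)*(r + 1)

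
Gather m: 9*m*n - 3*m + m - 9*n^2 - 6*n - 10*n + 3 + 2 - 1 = m*(9*n - 2) - 9*n^2 - 16*n + 4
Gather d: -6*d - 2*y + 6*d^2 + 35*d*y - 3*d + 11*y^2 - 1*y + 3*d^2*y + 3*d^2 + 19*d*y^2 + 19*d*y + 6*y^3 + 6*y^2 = d^2*(3*y + 9) + d*(19*y^2 + 54*y - 9) + 6*y^3 + 17*y^2 - 3*y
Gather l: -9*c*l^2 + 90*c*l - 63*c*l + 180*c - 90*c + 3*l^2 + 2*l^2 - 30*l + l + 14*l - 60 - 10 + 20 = 90*c + l^2*(5 - 9*c) + l*(27*c - 15) - 50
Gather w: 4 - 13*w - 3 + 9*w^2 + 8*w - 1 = 9*w^2 - 5*w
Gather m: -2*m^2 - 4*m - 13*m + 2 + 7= -2*m^2 - 17*m + 9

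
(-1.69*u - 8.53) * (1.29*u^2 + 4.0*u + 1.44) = -2.1801*u^3 - 17.7637*u^2 - 36.5536*u - 12.2832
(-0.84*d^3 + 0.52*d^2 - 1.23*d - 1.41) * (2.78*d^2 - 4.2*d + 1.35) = -2.3352*d^5 + 4.9736*d^4 - 6.7374*d^3 + 1.9482*d^2 + 4.2615*d - 1.9035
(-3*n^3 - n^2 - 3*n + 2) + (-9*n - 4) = -3*n^3 - n^2 - 12*n - 2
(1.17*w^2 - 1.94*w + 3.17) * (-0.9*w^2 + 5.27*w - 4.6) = -1.053*w^4 + 7.9119*w^3 - 18.4588*w^2 + 25.6299*w - 14.582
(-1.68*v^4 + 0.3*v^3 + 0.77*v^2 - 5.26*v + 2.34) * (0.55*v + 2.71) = -0.924*v^5 - 4.3878*v^4 + 1.2365*v^3 - 0.8063*v^2 - 12.9676*v + 6.3414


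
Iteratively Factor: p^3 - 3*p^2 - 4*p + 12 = (p - 2)*(p^2 - p - 6) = (p - 2)*(p + 2)*(p - 3)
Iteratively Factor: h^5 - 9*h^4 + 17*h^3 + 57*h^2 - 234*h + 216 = (h + 3)*(h^4 - 12*h^3 + 53*h^2 - 102*h + 72) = (h - 2)*(h + 3)*(h^3 - 10*h^2 + 33*h - 36) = (h - 4)*(h - 2)*(h + 3)*(h^2 - 6*h + 9) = (h - 4)*(h - 3)*(h - 2)*(h + 3)*(h - 3)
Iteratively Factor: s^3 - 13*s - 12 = (s + 1)*(s^2 - s - 12) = (s + 1)*(s + 3)*(s - 4)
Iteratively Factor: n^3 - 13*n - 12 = (n + 3)*(n^2 - 3*n - 4) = (n + 1)*(n + 3)*(n - 4)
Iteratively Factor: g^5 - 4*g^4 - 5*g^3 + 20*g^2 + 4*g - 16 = (g - 1)*(g^4 - 3*g^3 - 8*g^2 + 12*g + 16) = (g - 2)*(g - 1)*(g^3 - g^2 - 10*g - 8) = (g - 2)*(g - 1)*(g + 1)*(g^2 - 2*g - 8) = (g - 2)*(g - 1)*(g + 1)*(g + 2)*(g - 4)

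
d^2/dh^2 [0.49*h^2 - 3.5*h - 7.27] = 0.980000000000000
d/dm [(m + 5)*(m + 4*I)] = 2*m + 5 + 4*I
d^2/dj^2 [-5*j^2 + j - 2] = -10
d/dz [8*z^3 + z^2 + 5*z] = 24*z^2 + 2*z + 5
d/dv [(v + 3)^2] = 2*v + 6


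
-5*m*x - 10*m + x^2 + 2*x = (-5*m + x)*(x + 2)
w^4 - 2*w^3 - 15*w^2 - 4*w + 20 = (w - 5)*(w - 1)*(w + 2)^2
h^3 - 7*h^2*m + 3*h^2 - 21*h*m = h*(h + 3)*(h - 7*m)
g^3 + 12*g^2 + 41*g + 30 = (g + 1)*(g + 5)*(g + 6)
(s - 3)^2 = s^2 - 6*s + 9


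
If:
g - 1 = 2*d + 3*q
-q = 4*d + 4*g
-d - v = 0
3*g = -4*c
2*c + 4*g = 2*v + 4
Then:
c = 57/2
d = 99/2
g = -38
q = -46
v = -99/2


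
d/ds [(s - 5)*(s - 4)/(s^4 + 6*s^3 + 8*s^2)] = (-2*s^4 + 21*s^3 + 28*s^2 - 288*s - 320)/(s^3*(s^4 + 12*s^3 + 52*s^2 + 96*s + 64))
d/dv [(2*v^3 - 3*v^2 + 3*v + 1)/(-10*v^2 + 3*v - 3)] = (-20*v^4 + 12*v^3 + 3*v^2 + 38*v - 12)/(100*v^4 - 60*v^3 + 69*v^2 - 18*v + 9)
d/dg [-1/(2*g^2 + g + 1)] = (4*g + 1)/(2*g^2 + g + 1)^2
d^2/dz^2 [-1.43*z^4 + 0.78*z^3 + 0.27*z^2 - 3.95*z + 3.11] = -17.16*z^2 + 4.68*z + 0.54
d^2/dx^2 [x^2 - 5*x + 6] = 2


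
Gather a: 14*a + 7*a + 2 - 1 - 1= 21*a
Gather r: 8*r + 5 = 8*r + 5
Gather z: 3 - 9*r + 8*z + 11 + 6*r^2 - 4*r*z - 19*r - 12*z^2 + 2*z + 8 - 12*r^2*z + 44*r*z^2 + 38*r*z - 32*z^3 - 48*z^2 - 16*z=6*r^2 - 28*r - 32*z^3 + z^2*(44*r - 60) + z*(-12*r^2 + 34*r - 6) + 22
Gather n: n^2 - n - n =n^2 - 2*n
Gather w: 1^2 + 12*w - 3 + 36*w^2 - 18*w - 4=36*w^2 - 6*w - 6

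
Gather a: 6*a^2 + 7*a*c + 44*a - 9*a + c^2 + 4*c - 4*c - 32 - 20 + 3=6*a^2 + a*(7*c + 35) + c^2 - 49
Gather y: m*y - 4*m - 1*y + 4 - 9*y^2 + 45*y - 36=-4*m - 9*y^2 + y*(m + 44) - 32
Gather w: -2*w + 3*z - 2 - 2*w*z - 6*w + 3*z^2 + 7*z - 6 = w*(-2*z - 8) + 3*z^2 + 10*z - 8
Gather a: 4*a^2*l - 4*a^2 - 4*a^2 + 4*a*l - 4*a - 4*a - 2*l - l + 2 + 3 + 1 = a^2*(4*l - 8) + a*(4*l - 8) - 3*l + 6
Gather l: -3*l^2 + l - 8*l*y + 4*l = -3*l^2 + l*(5 - 8*y)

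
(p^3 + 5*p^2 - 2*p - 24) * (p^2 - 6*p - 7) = p^5 - p^4 - 39*p^3 - 47*p^2 + 158*p + 168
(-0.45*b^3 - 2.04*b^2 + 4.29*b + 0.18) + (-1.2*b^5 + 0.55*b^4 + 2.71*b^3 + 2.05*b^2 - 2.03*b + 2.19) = -1.2*b^5 + 0.55*b^4 + 2.26*b^3 + 0.00999999999999979*b^2 + 2.26*b + 2.37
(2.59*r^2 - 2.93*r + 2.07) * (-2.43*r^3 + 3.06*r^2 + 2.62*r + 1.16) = -6.2937*r^5 + 15.0453*r^4 - 7.2101*r^3 + 1.662*r^2 + 2.0246*r + 2.4012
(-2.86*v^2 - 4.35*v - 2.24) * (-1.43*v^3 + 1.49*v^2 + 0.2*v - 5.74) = 4.0898*v^5 + 1.9591*v^4 - 3.8503*v^3 + 12.2088*v^2 + 24.521*v + 12.8576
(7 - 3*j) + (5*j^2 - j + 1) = 5*j^2 - 4*j + 8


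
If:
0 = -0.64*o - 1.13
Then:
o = -1.77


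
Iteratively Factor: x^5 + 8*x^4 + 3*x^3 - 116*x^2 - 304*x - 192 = (x - 4)*(x^4 + 12*x^3 + 51*x^2 + 88*x + 48) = (x - 4)*(x + 1)*(x^3 + 11*x^2 + 40*x + 48) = (x - 4)*(x + 1)*(x + 3)*(x^2 + 8*x + 16) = (x - 4)*(x + 1)*(x + 3)*(x + 4)*(x + 4)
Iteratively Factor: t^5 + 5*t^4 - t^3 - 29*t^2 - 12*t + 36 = (t + 3)*(t^4 + 2*t^3 - 7*t^2 - 8*t + 12) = (t - 2)*(t + 3)*(t^3 + 4*t^2 + t - 6) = (t - 2)*(t + 2)*(t + 3)*(t^2 + 2*t - 3) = (t - 2)*(t - 1)*(t + 2)*(t + 3)*(t + 3)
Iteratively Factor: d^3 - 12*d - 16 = (d + 2)*(d^2 - 2*d - 8) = (d - 4)*(d + 2)*(d + 2)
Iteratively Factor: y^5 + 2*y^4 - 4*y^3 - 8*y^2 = (y)*(y^4 + 2*y^3 - 4*y^2 - 8*y) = y^2*(y^3 + 2*y^2 - 4*y - 8) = y^2*(y + 2)*(y^2 - 4) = y^2*(y - 2)*(y + 2)*(y + 2)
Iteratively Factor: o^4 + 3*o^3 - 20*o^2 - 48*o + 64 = (o + 4)*(o^3 - o^2 - 16*o + 16) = (o - 4)*(o + 4)*(o^2 + 3*o - 4) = (o - 4)*(o + 4)^2*(o - 1)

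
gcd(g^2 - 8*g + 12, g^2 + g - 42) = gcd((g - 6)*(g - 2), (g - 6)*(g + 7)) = g - 6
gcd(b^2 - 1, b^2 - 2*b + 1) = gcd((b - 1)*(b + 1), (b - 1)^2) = b - 1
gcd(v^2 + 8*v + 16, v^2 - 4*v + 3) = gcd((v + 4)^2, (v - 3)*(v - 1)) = 1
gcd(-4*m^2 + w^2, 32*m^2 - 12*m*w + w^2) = 1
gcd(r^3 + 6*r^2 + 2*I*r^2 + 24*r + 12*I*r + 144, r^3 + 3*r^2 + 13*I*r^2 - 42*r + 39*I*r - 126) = r + 6*I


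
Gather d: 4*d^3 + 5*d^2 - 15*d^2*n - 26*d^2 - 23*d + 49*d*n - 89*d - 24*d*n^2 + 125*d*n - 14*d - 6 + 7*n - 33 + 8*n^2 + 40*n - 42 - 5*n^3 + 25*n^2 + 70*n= 4*d^3 + d^2*(-15*n - 21) + d*(-24*n^2 + 174*n - 126) - 5*n^3 + 33*n^2 + 117*n - 81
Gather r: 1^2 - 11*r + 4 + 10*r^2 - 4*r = 10*r^2 - 15*r + 5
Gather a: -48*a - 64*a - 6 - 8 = -112*a - 14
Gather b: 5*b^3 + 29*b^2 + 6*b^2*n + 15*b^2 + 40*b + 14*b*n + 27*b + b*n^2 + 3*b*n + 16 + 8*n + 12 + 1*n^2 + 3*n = 5*b^3 + b^2*(6*n + 44) + b*(n^2 + 17*n + 67) + n^2 + 11*n + 28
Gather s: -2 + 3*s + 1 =3*s - 1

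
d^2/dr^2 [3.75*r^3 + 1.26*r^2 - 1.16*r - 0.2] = 22.5*r + 2.52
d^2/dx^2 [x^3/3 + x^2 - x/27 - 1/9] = 2*x + 2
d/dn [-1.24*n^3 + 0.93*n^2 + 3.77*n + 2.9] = -3.72*n^2 + 1.86*n + 3.77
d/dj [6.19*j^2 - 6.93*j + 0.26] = 12.38*j - 6.93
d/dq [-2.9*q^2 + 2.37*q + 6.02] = 2.37 - 5.8*q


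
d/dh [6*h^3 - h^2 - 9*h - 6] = 18*h^2 - 2*h - 9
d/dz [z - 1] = 1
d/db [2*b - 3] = 2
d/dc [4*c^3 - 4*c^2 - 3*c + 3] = 12*c^2 - 8*c - 3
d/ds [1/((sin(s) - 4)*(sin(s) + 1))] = (3 - 2*sin(s))*cos(s)/((sin(s) - 4)^2*(sin(s) + 1)^2)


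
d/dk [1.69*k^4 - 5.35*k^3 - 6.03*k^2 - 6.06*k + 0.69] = 6.76*k^3 - 16.05*k^2 - 12.06*k - 6.06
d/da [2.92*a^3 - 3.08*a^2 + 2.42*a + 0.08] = 8.76*a^2 - 6.16*a + 2.42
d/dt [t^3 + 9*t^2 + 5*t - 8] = 3*t^2 + 18*t + 5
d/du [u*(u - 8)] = 2*u - 8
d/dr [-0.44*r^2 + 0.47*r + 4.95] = 0.47 - 0.88*r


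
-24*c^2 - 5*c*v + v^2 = (-8*c + v)*(3*c + v)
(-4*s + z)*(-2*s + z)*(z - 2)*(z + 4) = 8*s^2*z^2 + 16*s^2*z - 64*s^2 - 6*s*z^3 - 12*s*z^2 + 48*s*z + z^4 + 2*z^3 - 8*z^2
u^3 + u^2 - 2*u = u*(u - 1)*(u + 2)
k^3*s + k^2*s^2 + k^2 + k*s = k*(k + s)*(k*s + 1)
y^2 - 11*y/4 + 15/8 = (y - 3/2)*(y - 5/4)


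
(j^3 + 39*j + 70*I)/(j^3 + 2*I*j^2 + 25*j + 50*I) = (j - 7*I)/(j - 5*I)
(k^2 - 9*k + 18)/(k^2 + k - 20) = (k^2 - 9*k + 18)/(k^2 + k - 20)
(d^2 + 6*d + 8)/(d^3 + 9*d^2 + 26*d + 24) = 1/(d + 3)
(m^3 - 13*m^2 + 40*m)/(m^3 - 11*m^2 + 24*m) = (m - 5)/(m - 3)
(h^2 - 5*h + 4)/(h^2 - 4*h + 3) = (h - 4)/(h - 3)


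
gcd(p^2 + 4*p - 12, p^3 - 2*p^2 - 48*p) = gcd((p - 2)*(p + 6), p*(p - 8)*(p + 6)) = p + 6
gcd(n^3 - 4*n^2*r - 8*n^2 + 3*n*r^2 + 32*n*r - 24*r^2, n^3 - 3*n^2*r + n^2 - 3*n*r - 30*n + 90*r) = -n + 3*r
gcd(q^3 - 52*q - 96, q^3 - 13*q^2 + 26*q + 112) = q^2 - 6*q - 16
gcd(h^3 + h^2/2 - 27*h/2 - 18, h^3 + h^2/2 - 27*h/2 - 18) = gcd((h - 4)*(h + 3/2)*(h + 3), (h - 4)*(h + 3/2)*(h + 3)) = h^3 + h^2/2 - 27*h/2 - 18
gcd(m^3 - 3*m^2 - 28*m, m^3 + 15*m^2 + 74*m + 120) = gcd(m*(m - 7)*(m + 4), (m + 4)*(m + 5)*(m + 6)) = m + 4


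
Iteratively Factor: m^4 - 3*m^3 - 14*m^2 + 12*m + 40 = (m + 2)*(m^3 - 5*m^2 - 4*m + 20) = (m - 2)*(m + 2)*(m^2 - 3*m - 10) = (m - 5)*(m - 2)*(m + 2)*(m + 2)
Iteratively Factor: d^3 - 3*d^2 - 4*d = (d - 4)*(d^2 + d) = d*(d - 4)*(d + 1)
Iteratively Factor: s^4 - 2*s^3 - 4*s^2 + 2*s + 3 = (s + 1)*(s^3 - 3*s^2 - s + 3) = (s - 3)*(s + 1)*(s^2 - 1) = (s - 3)*(s - 1)*(s + 1)*(s + 1)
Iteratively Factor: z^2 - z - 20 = (z + 4)*(z - 5)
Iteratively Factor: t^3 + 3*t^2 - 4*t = (t)*(t^2 + 3*t - 4) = t*(t - 1)*(t + 4)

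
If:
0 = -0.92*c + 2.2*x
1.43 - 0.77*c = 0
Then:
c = 1.86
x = 0.78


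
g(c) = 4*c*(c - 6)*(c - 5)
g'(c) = 4*c*(c - 6) + 4*c*(c - 5) + 4*(c - 6)*(c - 5) = 12*c^2 - 88*c + 120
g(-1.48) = -286.94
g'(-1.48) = 276.52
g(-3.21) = -970.89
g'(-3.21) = 526.13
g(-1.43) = -273.27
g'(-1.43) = 270.38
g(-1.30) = -239.15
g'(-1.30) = 254.68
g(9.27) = 517.74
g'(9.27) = 335.43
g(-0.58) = -85.18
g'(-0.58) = 175.08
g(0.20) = 22.27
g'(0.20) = 102.88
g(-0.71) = -108.81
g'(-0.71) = 188.53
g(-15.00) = -25200.00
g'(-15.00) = 4140.00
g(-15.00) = -25200.00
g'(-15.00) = 4140.00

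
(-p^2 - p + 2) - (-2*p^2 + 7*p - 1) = p^2 - 8*p + 3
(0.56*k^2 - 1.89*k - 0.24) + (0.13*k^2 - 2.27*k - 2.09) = 0.69*k^2 - 4.16*k - 2.33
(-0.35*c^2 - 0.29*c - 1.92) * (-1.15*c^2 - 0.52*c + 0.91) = 0.4025*c^4 + 0.5155*c^3 + 2.0403*c^2 + 0.7345*c - 1.7472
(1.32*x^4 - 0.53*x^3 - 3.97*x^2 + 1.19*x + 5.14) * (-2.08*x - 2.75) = -2.7456*x^5 - 2.5276*x^4 + 9.7151*x^3 + 8.4423*x^2 - 13.9637*x - 14.135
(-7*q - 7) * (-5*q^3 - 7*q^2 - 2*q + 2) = 35*q^4 + 84*q^3 + 63*q^2 - 14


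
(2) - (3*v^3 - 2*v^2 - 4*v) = -3*v^3 + 2*v^2 + 4*v + 2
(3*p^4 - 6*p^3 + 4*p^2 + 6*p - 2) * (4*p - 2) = 12*p^5 - 30*p^4 + 28*p^3 + 16*p^2 - 20*p + 4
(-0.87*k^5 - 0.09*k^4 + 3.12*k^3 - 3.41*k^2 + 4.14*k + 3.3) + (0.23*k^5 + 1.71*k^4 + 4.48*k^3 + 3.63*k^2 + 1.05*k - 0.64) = -0.64*k^5 + 1.62*k^4 + 7.6*k^3 + 0.22*k^2 + 5.19*k + 2.66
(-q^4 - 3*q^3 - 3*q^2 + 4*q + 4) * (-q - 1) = q^5 + 4*q^4 + 6*q^3 - q^2 - 8*q - 4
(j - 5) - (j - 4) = -1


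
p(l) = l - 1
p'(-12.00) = 1.00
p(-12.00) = -13.00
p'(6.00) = 1.00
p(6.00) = 5.00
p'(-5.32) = 1.00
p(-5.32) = -6.32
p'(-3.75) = 1.00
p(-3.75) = -4.75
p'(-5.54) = 1.00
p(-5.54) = -6.54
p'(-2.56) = 1.00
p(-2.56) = -3.56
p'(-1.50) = 1.00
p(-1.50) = -2.50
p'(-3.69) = 1.00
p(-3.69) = -4.69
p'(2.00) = 1.00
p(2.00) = 1.00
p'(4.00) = 1.00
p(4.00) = 3.00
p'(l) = 1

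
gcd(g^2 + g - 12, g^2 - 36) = 1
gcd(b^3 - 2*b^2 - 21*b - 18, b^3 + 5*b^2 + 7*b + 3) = b^2 + 4*b + 3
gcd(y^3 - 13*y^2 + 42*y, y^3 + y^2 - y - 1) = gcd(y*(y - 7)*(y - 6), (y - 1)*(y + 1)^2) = 1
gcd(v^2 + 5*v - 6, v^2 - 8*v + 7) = v - 1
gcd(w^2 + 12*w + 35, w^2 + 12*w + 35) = w^2 + 12*w + 35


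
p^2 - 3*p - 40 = (p - 8)*(p + 5)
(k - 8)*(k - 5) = k^2 - 13*k + 40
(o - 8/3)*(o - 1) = o^2 - 11*o/3 + 8/3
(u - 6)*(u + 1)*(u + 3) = u^3 - 2*u^2 - 21*u - 18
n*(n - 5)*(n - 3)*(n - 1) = n^4 - 9*n^3 + 23*n^2 - 15*n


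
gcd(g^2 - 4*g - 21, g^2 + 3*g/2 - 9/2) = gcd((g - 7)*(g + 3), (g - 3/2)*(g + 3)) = g + 3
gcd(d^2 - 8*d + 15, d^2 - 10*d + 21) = d - 3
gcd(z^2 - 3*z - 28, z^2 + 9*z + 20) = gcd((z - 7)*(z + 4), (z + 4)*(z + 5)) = z + 4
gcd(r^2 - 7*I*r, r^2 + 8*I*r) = r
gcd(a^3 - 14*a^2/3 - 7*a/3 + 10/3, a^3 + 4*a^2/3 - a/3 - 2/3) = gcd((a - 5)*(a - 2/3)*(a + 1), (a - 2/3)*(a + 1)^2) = a^2 + a/3 - 2/3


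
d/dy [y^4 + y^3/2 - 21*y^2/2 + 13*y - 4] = 4*y^3 + 3*y^2/2 - 21*y + 13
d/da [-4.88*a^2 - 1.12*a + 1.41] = -9.76*a - 1.12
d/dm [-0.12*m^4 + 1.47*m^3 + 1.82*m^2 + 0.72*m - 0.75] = -0.48*m^3 + 4.41*m^2 + 3.64*m + 0.72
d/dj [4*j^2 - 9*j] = 8*j - 9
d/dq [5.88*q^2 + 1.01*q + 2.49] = 11.76*q + 1.01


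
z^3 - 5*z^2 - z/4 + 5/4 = (z - 5)*(z - 1/2)*(z + 1/2)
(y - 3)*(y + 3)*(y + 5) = y^3 + 5*y^2 - 9*y - 45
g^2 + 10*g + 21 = (g + 3)*(g + 7)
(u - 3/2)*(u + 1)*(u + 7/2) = u^3 + 3*u^2 - 13*u/4 - 21/4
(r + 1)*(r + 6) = r^2 + 7*r + 6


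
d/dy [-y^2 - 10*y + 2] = -2*y - 10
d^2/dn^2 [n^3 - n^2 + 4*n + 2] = 6*n - 2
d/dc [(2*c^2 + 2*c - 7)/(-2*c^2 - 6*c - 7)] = 8*(-c^2 - 7*c - 7)/(4*c^4 + 24*c^3 + 64*c^2 + 84*c + 49)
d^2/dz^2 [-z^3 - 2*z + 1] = -6*z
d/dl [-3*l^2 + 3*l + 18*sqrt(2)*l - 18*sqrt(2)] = -6*l + 3 + 18*sqrt(2)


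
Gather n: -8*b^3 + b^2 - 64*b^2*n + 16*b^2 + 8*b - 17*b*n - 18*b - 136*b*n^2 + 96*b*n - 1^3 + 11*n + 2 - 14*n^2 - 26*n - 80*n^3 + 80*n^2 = -8*b^3 + 17*b^2 - 10*b - 80*n^3 + n^2*(66 - 136*b) + n*(-64*b^2 + 79*b - 15) + 1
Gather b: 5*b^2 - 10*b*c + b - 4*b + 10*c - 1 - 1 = 5*b^2 + b*(-10*c - 3) + 10*c - 2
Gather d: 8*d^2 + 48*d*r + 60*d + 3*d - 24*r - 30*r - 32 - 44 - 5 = 8*d^2 + d*(48*r + 63) - 54*r - 81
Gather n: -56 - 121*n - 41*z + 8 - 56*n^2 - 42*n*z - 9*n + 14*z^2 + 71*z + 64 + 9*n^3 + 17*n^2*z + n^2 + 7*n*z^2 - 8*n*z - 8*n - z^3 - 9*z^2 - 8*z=9*n^3 + n^2*(17*z - 55) + n*(7*z^2 - 50*z - 138) - z^3 + 5*z^2 + 22*z + 16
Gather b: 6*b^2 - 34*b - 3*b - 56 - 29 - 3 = 6*b^2 - 37*b - 88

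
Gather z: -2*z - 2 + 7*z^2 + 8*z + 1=7*z^2 + 6*z - 1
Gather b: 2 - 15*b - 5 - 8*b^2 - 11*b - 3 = -8*b^2 - 26*b - 6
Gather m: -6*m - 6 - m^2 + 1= -m^2 - 6*m - 5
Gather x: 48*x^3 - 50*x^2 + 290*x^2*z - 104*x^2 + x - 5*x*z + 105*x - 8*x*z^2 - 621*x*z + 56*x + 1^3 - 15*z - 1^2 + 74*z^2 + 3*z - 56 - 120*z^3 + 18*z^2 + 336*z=48*x^3 + x^2*(290*z - 154) + x*(-8*z^2 - 626*z + 162) - 120*z^3 + 92*z^2 + 324*z - 56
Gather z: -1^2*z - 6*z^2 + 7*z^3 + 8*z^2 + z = 7*z^3 + 2*z^2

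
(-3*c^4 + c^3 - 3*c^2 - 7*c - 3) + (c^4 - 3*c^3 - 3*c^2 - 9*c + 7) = -2*c^4 - 2*c^3 - 6*c^2 - 16*c + 4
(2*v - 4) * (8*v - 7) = 16*v^2 - 46*v + 28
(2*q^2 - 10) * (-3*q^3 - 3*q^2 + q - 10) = -6*q^5 - 6*q^4 + 32*q^3 + 10*q^2 - 10*q + 100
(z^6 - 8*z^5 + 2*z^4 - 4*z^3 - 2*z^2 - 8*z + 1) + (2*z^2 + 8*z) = z^6 - 8*z^5 + 2*z^4 - 4*z^3 + 1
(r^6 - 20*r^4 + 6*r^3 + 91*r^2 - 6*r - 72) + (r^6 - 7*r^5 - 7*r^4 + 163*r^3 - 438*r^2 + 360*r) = 2*r^6 - 7*r^5 - 27*r^4 + 169*r^3 - 347*r^2 + 354*r - 72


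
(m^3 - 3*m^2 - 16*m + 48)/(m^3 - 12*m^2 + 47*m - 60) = (m + 4)/(m - 5)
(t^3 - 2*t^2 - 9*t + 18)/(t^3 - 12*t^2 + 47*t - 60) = (t^2 + t - 6)/(t^2 - 9*t + 20)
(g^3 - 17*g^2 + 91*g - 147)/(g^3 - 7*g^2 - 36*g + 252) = (g^2 - 10*g + 21)/(g^2 - 36)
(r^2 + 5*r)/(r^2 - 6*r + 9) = r*(r + 5)/(r^2 - 6*r + 9)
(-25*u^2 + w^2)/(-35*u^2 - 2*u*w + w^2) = (5*u - w)/(7*u - w)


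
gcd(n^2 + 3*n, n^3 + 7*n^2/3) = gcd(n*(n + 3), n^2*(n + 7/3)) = n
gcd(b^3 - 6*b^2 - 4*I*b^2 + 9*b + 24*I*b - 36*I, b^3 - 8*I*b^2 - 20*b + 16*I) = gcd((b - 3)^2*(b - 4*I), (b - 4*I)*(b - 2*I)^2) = b - 4*I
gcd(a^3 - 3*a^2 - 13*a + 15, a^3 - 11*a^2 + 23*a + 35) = a - 5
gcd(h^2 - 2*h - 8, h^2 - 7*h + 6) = 1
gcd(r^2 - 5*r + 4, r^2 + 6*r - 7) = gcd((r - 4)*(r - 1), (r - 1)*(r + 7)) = r - 1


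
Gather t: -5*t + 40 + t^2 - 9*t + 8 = t^2 - 14*t + 48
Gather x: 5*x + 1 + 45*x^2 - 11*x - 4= 45*x^2 - 6*x - 3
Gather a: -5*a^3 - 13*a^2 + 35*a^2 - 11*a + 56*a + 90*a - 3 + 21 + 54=-5*a^3 + 22*a^2 + 135*a + 72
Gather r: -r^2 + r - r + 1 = 1 - r^2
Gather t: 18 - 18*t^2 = 18 - 18*t^2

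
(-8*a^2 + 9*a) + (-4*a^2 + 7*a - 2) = -12*a^2 + 16*a - 2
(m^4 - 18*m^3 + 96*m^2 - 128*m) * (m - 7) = m^5 - 25*m^4 + 222*m^3 - 800*m^2 + 896*m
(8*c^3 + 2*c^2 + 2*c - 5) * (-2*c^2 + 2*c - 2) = -16*c^5 + 12*c^4 - 16*c^3 + 10*c^2 - 14*c + 10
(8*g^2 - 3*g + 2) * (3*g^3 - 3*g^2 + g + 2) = 24*g^5 - 33*g^4 + 23*g^3 + 7*g^2 - 4*g + 4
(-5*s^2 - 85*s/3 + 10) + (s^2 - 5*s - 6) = -4*s^2 - 100*s/3 + 4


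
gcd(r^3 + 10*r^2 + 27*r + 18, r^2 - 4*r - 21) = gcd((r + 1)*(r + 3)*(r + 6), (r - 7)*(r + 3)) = r + 3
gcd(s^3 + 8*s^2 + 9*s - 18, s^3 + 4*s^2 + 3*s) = s + 3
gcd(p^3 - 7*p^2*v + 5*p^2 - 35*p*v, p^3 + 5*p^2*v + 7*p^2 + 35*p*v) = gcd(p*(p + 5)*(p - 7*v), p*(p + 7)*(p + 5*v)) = p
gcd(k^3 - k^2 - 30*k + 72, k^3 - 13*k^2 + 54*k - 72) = k^2 - 7*k + 12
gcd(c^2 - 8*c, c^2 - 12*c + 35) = 1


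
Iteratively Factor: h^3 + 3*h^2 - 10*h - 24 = (h + 4)*(h^2 - h - 6) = (h - 3)*(h + 4)*(h + 2)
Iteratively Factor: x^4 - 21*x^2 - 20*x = (x - 5)*(x^3 + 5*x^2 + 4*x) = (x - 5)*(x + 1)*(x^2 + 4*x) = x*(x - 5)*(x + 1)*(x + 4)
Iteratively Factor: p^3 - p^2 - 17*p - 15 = (p - 5)*(p^2 + 4*p + 3) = (p - 5)*(p + 1)*(p + 3)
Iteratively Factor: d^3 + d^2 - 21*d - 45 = (d - 5)*(d^2 + 6*d + 9) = (d - 5)*(d + 3)*(d + 3)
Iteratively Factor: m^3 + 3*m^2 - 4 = (m - 1)*(m^2 + 4*m + 4) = (m - 1)*(m + 2)*(m + 2)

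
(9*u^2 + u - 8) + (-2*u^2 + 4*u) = 7*u^2 + 5*u - 8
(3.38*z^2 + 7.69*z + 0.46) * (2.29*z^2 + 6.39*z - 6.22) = 7.7402*z^4 + 39.2083*z^3 + 29.1689*z^2 - 44.8924*z - 2.8612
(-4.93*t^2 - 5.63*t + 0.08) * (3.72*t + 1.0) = -18.3396*t^3 - 25.8736*t^2 - 5.3324*t + 0.08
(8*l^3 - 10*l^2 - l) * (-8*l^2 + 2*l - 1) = -64*l^5 + 96*l^4 - 20*l^3 + 8*l^2 + l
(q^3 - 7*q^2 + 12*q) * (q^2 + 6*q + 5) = q^5 - q^4 - 25*q^3 + 37*q^2 + 60*q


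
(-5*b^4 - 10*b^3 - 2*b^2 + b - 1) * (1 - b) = 5*b^5 + 5*b^4 - 8*b^3 - 3*b^2 + 2*b - 1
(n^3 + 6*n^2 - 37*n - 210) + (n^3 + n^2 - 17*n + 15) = 2*n^3 + 7*n^2 - 54*n - 195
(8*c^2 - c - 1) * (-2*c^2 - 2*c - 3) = -16*c^4 - 14*c^3 - 20*c^2 + 5*c + 3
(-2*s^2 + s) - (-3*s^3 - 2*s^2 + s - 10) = 3*s^3 + 10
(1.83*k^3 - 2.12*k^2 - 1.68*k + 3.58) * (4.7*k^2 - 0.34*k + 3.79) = 8.601*k^5 - 10.5862*k^4 - 0.239499999999999*k^3 + 9.3624*k^2 - 7.5844*k + 13.5682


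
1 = 1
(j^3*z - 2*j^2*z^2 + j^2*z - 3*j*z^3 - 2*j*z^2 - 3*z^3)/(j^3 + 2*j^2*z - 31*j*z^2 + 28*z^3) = z*(j^3 - 2*j^2*z + j^2 - 3*j*z^2 - 2*j*z - 3*z^2)/(j^3 + 2*j^2*z - 31*j*z^2 + 28*z^3)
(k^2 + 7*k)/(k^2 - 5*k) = (k + 7)/(k - 5)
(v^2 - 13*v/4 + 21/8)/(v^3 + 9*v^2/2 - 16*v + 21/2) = (v - 7/4)/(v^2 + 6*v - 7)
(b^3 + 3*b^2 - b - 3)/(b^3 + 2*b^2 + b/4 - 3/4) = 4*(b^2 + 2*b - 3)/(4*b^2 + 4*b - 3)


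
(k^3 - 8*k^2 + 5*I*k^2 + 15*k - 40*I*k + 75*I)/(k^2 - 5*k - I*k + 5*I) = (k^2 + k*(-3 + 5*I) - 15*I)/(k - I)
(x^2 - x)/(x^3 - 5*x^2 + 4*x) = 1/(x - 4)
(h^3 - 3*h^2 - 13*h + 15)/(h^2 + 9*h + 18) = (h^2 - 6*h + 5)/(h + 6)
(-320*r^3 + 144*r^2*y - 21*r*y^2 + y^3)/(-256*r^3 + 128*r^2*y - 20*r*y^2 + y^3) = (-5*r + y)/(-4*r + y)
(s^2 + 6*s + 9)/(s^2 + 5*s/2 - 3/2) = 2*(s + 3)/(2*s - 1)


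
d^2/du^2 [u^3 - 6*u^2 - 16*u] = 6*u - 12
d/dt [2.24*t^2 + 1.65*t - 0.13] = 4.48*t + 1.65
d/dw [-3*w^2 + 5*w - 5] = 5 - 6*w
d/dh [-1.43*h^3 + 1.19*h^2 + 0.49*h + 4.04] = -4.29*h^2 + 2.38*h + 0.49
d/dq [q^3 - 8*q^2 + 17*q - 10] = 3*q^2 - 16*q + 17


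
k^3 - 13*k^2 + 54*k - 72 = (k - 6)*(k - 4)*(k - 3)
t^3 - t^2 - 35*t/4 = t*(t - 7/2)*(t + 5/2)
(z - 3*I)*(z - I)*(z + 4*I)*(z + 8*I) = z^4 + 8*I*z^3 + 13*z^2 + 92*I*z + 96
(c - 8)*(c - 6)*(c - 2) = c^3 - 16*c^2 + 76*c - 96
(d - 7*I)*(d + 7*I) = d^2 + 49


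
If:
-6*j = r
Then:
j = -r/6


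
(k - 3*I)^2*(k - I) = k^3 - 7*I*k^2 - 15*k + 9*I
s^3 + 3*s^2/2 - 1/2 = (s - 1/2)*(s + 1)^2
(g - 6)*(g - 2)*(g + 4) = g^3 - 4*g^2 - 20*g + 48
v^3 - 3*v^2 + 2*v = v*(v - 2)*(v - 1)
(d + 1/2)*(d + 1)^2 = d^3 + 5*d^2/2 + 2*d + 1/2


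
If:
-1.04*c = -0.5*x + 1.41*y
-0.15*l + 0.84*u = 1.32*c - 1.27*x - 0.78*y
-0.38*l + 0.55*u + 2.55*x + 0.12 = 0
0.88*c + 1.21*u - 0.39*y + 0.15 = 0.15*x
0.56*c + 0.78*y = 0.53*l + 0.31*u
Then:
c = -0.06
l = 0.03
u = -0.08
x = -0.03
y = 0.03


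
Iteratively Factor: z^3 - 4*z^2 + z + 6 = (z + 1)*(z^2 - 5*z + 6) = (z - 3)*(z + 1)*(z - 2)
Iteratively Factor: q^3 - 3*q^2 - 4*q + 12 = (q + 2)*(q^2 - 5*q + 6) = (q - 2)*(q + 2)*(q - 3)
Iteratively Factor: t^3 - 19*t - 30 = (t - 5)*(t^2 + 5*t + 6) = (t - 5)*(t + 2)*(t + 3)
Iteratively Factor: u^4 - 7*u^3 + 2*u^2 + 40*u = (u)*(u^3 - 7*u^2 + 2*u + 40) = u*(u - 4)*(u^2 - 3*u - 10) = u*(u - 4)*(u + 2)*(u - 5)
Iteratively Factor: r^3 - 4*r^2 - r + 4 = (r - 1)*(r^2 - 3*r - 4) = (r - 1)*(r + 1)*(r - 4)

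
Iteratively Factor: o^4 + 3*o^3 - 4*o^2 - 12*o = (o + 2)*(o^3 + o^2 - 6*o) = (o - 2)*(o + 2)*(o^2 + 3*o) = o*(o - 2)*(o + 2)*(o + 3)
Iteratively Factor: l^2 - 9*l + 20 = (l - 5)*(l - 4)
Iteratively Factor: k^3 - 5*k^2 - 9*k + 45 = (k - 3)*(k^2 - 2*k - 15) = (k - 3)*(k + 3)*(k - 5)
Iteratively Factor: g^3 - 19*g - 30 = (g + 2)*(g^2 - 2*g - 15) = (g + 2)*(g + 3)*(g - 5)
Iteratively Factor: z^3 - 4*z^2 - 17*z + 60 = (z + 4)*(z^2 - 8*z + 15) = (z - 5)*(z + 4)*(z - 3)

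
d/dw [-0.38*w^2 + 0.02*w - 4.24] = 0.02 - 0.76*w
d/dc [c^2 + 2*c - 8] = 2*c + 2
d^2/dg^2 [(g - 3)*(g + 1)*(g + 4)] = 6*g + 4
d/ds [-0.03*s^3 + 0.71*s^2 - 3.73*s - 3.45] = -0.09*s^2 + 1.42*s - 3.73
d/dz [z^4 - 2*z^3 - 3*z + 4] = 4*z^3 - 6*z^2 - 3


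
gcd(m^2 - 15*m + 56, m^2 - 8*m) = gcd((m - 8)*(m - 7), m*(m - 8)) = m - 8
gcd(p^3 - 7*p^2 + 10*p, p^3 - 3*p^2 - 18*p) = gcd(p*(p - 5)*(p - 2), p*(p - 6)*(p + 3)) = p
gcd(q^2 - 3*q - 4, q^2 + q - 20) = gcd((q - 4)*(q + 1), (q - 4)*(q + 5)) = q - 4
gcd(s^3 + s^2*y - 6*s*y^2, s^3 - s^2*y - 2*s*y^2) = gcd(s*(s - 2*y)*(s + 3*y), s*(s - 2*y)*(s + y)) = -s^2 + 2*s*y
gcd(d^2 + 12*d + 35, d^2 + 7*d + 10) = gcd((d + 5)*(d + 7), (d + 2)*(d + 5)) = d + 5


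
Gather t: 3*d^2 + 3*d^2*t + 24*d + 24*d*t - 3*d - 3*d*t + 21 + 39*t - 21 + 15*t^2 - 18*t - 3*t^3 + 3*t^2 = 3*d^2 + 21*d - 3*t^3 + 18*t^2 + t*(3*d^2 + 21*d + 21)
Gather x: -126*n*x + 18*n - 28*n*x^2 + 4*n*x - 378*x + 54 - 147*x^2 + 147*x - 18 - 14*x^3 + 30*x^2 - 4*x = 18*n - 14*x^3 + x^2*(-28*n - 117) + x*(-122*n - 235) + 36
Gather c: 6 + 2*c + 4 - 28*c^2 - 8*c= -28*c^2 - 6*c + 10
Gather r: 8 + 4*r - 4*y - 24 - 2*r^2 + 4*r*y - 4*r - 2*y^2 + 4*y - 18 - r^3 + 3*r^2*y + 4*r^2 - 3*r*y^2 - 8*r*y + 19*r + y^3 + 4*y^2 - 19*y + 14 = -r^3 + r^2*(3*y + 2) + r*(-3*y^2 - 4*y + 19) + y^3 + 2*y^2 - 19*y - 20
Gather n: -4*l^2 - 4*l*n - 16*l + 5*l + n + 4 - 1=-4*l^2 - 11*l + n*(1 - 4*l) + 3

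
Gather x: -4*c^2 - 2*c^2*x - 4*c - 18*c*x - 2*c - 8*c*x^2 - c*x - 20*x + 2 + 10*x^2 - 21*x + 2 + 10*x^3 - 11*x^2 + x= -4*c^2 - 6*c + 10*x^3 + x^2*(-8*c - 1) + x*(-2*c^2 - 19*c - 40) + 4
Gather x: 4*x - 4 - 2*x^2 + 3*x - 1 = -2*x^2 + 7*x - 5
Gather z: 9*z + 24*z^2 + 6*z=24*z^2 + 15*z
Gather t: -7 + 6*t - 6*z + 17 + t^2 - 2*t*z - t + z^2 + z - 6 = t^2 + t*(5 - 2*z) + z^2 - 5*z + 4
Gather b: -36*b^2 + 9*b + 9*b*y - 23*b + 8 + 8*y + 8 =-36*b^2 + b*(9*y - 14) + 8*y + 16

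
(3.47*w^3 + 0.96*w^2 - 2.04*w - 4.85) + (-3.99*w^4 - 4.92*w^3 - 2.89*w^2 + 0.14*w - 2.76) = -3.99*w^4 - 1.45*w^3 - 1.93*w^2 - 1.9*w - 7.61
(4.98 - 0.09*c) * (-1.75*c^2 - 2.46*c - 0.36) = 0.1575*c^3 - 8.4936*c^2 - 12.2184*c - 1.7928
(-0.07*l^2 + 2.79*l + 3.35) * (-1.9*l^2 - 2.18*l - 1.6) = 0.133*l^4 - 5.1484*l^3 - 12.3352*l^2 - 11.767*l - 5.36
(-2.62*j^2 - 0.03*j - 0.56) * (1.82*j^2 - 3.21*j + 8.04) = -4.7684*j^4 + 8.3556*j^3 - 21.9877*j^2 + 1.5564*j - 4.5024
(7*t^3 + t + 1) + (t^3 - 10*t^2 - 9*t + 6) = 8*t^3 - 10*t^2 - 8*t + 7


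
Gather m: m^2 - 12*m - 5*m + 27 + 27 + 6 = m^2 - 17*m + 60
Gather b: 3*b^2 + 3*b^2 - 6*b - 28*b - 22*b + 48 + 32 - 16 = 6*b^2 - 56*b + 64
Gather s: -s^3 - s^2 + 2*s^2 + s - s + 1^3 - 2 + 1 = -s^3 + s^2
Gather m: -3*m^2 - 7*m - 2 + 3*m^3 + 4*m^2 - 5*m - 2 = 3*m^3 + m^2 - 12*m - 4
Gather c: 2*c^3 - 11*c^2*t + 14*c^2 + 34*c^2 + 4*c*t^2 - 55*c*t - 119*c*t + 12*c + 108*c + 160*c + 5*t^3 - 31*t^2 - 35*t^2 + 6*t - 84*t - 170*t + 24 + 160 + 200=2*c^3 + c^2*(48 - 11*t) + c*(4*t^2 - 174*t + 280) + 5*t^3 - 66*t^2 - 248*t + 384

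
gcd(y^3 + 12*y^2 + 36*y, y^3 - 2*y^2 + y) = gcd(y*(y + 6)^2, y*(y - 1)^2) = y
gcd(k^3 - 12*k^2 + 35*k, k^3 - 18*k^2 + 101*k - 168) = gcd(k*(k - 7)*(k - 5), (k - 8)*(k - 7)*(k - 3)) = k - 7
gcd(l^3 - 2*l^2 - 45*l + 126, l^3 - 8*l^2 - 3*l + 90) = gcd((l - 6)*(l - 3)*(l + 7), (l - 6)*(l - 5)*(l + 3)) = l - 6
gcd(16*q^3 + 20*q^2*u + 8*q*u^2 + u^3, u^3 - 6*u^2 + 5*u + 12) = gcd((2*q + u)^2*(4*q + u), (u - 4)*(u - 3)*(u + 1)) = 1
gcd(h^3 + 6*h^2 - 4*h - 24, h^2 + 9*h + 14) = h + 2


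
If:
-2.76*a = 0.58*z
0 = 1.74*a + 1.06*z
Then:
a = 0.00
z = 0.00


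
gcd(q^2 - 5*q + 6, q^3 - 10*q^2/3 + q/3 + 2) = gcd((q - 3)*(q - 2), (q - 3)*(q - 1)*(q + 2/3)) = q - 3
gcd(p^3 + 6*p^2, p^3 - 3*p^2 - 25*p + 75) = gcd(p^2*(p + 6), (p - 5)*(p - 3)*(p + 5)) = 1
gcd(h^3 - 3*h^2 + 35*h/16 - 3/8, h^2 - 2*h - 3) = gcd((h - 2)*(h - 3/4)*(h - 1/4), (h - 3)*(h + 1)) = 1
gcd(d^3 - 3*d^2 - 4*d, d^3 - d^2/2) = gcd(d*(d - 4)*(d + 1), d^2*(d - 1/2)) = d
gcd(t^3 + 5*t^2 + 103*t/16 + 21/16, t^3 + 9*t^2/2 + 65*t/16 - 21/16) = t^2 + 19*t/4 + 21/4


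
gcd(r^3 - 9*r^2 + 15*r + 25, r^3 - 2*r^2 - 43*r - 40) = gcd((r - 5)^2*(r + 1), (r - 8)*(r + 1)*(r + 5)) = r + 1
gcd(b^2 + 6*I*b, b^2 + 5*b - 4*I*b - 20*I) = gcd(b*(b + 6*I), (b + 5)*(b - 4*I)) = 1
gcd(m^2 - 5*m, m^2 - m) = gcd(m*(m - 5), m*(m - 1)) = m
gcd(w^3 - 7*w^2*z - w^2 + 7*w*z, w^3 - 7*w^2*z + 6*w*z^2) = w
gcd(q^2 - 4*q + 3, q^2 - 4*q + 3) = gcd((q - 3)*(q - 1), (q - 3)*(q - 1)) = q^2 - 4*q + 3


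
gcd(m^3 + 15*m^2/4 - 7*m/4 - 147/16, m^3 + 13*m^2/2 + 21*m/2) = m + 7/2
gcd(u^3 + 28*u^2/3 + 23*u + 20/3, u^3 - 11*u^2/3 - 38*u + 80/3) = u + 5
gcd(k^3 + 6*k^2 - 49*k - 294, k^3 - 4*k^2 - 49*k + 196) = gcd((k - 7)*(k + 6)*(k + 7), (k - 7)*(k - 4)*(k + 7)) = k^2 - 49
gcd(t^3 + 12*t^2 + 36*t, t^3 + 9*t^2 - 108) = t^2 + 12*t + 36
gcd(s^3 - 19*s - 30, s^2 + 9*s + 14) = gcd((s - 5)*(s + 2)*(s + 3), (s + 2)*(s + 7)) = s + 2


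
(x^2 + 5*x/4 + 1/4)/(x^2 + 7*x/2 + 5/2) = (4*x + 1)/(2*(2*x + 5))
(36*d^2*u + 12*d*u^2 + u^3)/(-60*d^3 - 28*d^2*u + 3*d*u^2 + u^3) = u*(6*d + u)/(-10*d^2 - 3*d*u + u^2)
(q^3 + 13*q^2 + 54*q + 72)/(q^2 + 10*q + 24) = q + 3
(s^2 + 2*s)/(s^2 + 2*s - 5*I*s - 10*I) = s/(s - 5*I)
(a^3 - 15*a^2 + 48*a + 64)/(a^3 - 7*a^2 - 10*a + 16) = (a^2 - 7*a - 8)/(a^2 + a - 2)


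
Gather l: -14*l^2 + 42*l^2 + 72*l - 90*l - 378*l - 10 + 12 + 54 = 28*l^2 - 396*l + 56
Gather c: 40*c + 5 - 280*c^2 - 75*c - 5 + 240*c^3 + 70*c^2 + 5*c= 240*c^3 - 210*c^2 - 30*c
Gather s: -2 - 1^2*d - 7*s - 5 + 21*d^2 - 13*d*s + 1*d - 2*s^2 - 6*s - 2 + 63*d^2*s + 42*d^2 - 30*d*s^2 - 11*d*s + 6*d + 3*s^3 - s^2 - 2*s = 63*d^2 + 6*d + 3*s^3 + s^2*(-30*d - 3) + s*(63*d^2 - 24*d - 15) - 9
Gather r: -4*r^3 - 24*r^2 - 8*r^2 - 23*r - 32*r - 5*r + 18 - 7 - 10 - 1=-4*r^3 - 32*r^2 - 60*r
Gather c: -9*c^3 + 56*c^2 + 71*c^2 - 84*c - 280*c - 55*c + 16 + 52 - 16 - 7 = -9*c^3 + 127*c^2 - 419*c + 45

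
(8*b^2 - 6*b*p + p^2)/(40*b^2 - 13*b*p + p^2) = (8*b^2 - 6*b*p + p^2)/(40*b^2 - 13*b*p + p^2)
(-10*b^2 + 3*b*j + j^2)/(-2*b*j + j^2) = (5*b + j)/j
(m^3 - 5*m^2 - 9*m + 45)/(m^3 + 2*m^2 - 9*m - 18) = (m - 5)/(m + 2)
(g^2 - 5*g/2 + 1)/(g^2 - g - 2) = (g - 1/2)/(g + 1)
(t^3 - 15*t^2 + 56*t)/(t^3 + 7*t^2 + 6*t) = (t^2 - 15*t + 56)/(t^2 + 7*t + 6)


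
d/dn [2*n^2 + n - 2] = 4*n + 1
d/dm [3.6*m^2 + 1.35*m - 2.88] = 7.2*m + 1.35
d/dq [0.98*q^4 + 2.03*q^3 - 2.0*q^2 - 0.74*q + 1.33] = 3.92*q^3 + 6.09*q^2 - 4.0*q - 0.74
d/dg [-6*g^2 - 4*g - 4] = -12*g - 4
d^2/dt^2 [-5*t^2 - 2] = -10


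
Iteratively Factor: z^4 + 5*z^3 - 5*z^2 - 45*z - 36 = (z + 3)*(z^3 + 2*z^2 - 11*z - 12) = (z - 3)*(z + 3)*(z^2 + 5*z + 4) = (z - 3)*(z + 3)*(z + 4)*(z + 1)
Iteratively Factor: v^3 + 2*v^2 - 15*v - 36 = (v - 4)*(v^2 + 6*v + 9) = (v - 4)*(v + 3)*(v + 3)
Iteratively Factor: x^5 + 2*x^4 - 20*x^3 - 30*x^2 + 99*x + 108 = (x - 3)*(x^4 + 5*x^3 - 5*x^2 - 45*x - 36) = (x - 3)^2*(x^3 + 8*x^2 + 19*x + 12) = (x - 3)^2*(x + 4)*(x^2 + 4*x + 3) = (x - 3)^2*(x + 1)*(x + 4)*(x + 3)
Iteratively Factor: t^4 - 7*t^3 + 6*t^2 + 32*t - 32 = (t - 1)*(t^3 - 6*t^2 + 32) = (t - 4)*(t - 1)*(t^2 - 2*t - 8) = (t - 4)*(t - 1)*(t + 2)*(t - 4)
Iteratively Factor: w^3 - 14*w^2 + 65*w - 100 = (w - 4)*(w^2 - 10*w + 25) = (w - 5)*(w - 4)*(w - 5)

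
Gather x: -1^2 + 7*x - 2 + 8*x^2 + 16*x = 8*x^2 + 23*x - 3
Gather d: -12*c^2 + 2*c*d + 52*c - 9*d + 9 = -12*c^2 + 52*c + d*(2*c - 9) + 9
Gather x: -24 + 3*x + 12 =3*x - 12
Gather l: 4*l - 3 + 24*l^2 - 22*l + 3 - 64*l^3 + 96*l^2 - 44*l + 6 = -64*l^3 + 120*l^2 - 62*l + 6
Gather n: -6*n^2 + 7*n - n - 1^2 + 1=-6*n^2 + 6*n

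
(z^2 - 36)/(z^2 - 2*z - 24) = (z + 6)/(z + 4)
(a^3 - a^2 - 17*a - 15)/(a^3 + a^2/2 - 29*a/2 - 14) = 2*(a^2 - 2*a - 15)/(2*a^2 - a - 28)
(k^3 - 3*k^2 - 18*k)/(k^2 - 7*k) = (k^2 - 3*k - 18)/(k - 7)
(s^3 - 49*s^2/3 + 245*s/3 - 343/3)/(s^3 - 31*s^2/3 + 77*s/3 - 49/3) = (s - 7)/(s - 1)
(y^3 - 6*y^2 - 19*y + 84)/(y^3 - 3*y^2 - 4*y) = (-y^3 + 6*y^2 + 19*y - 84)/(y*(-y^2 + 3*y + 4))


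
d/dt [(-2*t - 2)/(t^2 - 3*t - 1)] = 2*(t^2 + 2*t - 2)/(t^4 - 6*t^3 + 7*t^2 + 6*t + 1)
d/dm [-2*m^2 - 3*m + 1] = -4*m - 3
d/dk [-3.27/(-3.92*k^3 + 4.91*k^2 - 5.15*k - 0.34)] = (-38.4552*k^2 + 32.1114*k - 16.8405)/(3.92*k^3 - 4.91*k^2 + 5.15*k + 0.34)^2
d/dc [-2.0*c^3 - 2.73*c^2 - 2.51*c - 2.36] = -6.0*c^2 - 5.46*c - 2.51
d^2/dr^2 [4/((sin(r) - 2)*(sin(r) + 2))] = 8*(-2*sin(r)^4 - 5*sin(r)^2 + 4)/((sin(r) - 2)^3*(sin(r) + 2)^3)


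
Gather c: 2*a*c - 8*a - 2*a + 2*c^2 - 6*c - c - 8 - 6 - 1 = -10*a + 2*c^2 + c*(2*a - 7) - 15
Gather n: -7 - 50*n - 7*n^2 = -7*n^2 - 50*n - 7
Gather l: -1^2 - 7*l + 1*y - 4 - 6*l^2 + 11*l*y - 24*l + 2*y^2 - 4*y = -6*l^2 + l*(11*y - 31) + 2*y^2 - 3*y - 5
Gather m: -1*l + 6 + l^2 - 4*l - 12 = l^2 - 5*l - 6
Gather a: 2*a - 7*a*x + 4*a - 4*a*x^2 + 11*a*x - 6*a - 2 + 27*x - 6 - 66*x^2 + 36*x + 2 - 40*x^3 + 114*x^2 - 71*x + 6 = a*(-4*x^2 + 4*x) - 40*x^3 + 48*x^2 - 8*x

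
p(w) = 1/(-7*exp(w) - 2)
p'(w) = 7*exp(w)/(-7*exp(w) - 2)^2 = 7*exp(w)/(7*exp(w) + 2)^2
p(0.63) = -0.07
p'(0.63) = 0.06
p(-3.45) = -0.45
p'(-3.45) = 0.04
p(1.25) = -0.04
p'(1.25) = 0.03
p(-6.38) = -0.50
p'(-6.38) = 0.00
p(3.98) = -0.00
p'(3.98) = 0.00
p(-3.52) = -0.45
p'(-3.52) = 0.04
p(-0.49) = -0.16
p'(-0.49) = 0.11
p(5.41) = -0.00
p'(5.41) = 0.00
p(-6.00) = -0.50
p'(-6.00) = 0.00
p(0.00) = -0.11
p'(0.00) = 0.09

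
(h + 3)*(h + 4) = h^2 + 7*h + 12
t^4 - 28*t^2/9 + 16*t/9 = t*(t - 4/3)*(t - 2/3)*(t + 2)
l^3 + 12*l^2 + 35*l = l*(l + 5)*(l + 7)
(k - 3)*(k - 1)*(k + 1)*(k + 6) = k^4 + 3*k^3 - 19*k^2 - 3*k + 18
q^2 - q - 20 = (q - 5)*(q + 4)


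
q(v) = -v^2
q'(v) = -2*v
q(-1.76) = -3.10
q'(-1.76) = 3.52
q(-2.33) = -5.43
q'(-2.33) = 4.66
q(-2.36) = -5.57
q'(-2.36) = 4.72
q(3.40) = -11.56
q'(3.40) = -6.80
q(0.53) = -0.28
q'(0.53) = -1.06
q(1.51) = -2.28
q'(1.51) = -3.02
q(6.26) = -39.19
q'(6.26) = -12.52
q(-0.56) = -0.31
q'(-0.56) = 1.12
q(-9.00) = -81.00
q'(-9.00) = 18.00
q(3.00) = -9.00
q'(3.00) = -6.00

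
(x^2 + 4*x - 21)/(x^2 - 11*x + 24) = (x + 7)/(x - 8)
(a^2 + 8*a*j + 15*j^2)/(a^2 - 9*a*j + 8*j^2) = (a^2 + 8*a*j + 15*j^2)/(a^2 - 9*a*j + 8*j^2)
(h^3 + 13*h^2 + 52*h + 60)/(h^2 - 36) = (h^2 + 7*h + 10)/(h - 6)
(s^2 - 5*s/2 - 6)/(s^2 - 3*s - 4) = (s + 3/2)/(s + 1)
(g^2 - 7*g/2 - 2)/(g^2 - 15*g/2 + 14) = (2*g + 1)/(2*g - 7)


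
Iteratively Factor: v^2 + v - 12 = (v - 3)*(v + 4)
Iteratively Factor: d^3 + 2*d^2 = (d + 2)*(d^2) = d*(d + 2)*(d)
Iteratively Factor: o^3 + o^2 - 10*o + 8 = (o + 4)*(o^2 - 3*o + 2) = (o - 1)*(o + 4)*(o - 2)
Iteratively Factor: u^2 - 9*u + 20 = (u - 5)*(u - 4)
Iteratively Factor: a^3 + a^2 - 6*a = (a + 3)*(a^2 - 2*a) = a*(a + 3)*(a - 2)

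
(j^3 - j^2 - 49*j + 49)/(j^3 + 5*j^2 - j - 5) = (j^2 - 49)/(j^2 + 6*j + 5)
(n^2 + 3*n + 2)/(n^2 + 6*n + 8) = (n + 1)/(n + 4)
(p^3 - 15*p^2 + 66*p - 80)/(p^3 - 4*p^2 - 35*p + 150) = (p^2 - 10*p + 16)/(p^2 + p - 30)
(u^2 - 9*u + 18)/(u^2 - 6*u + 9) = (u - 6)/(u - 3)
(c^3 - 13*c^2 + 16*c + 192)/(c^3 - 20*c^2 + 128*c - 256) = (c + 3)/(c - 4)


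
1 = 1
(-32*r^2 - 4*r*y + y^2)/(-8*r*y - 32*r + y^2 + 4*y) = (4*r + y)/(y + 4)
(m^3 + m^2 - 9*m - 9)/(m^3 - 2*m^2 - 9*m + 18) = (m + 1)/(m - 2)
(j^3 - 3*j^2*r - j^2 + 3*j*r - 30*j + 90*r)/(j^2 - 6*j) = j - 3*r + 5 - 15*r/j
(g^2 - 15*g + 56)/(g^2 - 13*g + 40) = (g - 7)/(g - 5)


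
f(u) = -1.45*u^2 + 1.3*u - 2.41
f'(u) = 1.3 - 2.9*u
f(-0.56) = -3.59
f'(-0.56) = 2.92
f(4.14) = -21.88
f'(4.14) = -10.71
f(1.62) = -4.11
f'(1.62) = -3.40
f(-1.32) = -6.65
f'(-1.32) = 5.13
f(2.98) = -11.41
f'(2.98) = -7.34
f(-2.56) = -15.24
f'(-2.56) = 8.72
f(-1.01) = -5.20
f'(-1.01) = 4.23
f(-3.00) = -19.36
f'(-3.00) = 10.00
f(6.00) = -46.81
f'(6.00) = -16.10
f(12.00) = -195.61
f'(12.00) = -33.50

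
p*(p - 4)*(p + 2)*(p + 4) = p^4 + 2*p^3 - 16*p^2 - 32*p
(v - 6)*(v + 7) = v^2 + v - 42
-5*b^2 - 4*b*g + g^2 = (-5*b + g)*(b + g)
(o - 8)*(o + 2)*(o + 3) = o^3 - 3*o^2 - 34*o - 48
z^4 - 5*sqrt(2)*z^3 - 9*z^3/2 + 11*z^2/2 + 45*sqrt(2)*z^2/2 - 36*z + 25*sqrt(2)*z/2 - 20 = (z - 5)*(z + 1/2)*(z - 4*sqrt(2))*(z - sqrt(2))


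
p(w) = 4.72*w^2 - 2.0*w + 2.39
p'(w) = 9.44*w - 2.0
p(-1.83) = 21.86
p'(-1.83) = -19.28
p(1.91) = 15.79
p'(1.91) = 16.03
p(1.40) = 8.84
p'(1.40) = 11.22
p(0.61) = 2.93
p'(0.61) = 3.76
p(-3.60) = 70.76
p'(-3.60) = -35.98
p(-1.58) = 17.33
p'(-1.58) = -16.92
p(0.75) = 3.54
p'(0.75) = 5.08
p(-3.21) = 57.45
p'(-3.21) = -32.30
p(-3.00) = 50.87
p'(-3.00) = -30.32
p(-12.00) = 706.07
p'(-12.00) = -115.28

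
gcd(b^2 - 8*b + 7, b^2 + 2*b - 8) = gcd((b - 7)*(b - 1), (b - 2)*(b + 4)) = 1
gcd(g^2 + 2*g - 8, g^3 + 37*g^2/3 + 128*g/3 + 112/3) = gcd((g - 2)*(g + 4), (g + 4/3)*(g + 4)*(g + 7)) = g + 4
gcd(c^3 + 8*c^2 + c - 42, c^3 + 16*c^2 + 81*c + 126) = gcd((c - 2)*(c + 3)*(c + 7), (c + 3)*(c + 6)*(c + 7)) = c^2 + 10*c + 21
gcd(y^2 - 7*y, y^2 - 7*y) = y^2 - 7*y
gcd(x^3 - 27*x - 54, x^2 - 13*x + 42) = x - 6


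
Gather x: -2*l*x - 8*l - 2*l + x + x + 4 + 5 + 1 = -10*l + x*(2 - 2*l) + 10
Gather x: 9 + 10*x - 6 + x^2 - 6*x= x^2 + 4*x + 3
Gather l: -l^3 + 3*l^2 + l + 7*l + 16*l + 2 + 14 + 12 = -l^3 + 3*l^2 + 24*l + 28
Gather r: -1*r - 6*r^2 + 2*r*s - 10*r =-6*r^2 + r*(2*s - 11)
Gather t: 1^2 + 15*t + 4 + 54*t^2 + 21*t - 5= 54*t^2 + 36*t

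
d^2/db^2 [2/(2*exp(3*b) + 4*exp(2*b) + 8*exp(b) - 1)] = 4*(4*(3*exp(2*b) + 4*exp(b) + 4)^2*exp(b) - (9*exp(2*b) + 8*exp(b) + 4)*(2*exp(3*b) + 4*exp(2*b) + 8*exp(b) - 1))*exp(b)/(2*exp(3*b) + 4*exp(2*b) + 8*exp(b) - 1)^3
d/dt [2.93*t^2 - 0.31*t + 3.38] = 5.86*t - 0.31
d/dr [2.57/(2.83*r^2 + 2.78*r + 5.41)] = (-14.5462*r - 7.1446)/(2.83*r^2 + 2.78*r + 5.41)^2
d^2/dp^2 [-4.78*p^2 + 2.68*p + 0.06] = -9.56000000000000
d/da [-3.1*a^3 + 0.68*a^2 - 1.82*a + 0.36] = -9.3*a^2 + 1.36*a - 1.82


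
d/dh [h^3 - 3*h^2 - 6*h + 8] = 3*h^2 - 6*h - 6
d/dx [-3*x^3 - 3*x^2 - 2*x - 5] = -9*x^2 - 6*x - 2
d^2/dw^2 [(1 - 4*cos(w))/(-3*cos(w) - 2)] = 11*(3*cos(w)^2 - 2*cos(w) - 6)/(3*cos(w) + 2)^3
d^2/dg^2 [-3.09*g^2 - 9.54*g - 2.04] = -6.18000000000000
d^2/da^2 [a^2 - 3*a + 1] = 2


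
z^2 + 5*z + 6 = (z + 2)*(z + 3)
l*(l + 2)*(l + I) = l^3 + 2*l^2 + I*l^2 + 2*I*l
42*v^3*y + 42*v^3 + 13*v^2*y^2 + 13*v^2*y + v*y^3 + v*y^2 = (6*v + y)*(7*v + y)*(v*y + v)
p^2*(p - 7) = p^3 - 7*p^2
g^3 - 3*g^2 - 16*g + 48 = (g - 4)*(g - 3)*(g + 4)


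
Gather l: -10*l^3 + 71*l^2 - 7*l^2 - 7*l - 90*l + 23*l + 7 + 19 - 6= -10*l^3 + 64*l^2 - 74*l + 20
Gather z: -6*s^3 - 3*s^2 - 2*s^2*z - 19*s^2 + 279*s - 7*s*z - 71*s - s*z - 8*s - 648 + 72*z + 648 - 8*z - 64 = -6*s^3 - 22*s^2 + 200*s + z*(-2*s^2 - 8*s + 64) - 64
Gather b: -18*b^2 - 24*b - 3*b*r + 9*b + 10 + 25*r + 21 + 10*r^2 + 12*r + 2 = -18*b^2 + b*(-3*r - 15) + 10*r^2 + 37*r + 33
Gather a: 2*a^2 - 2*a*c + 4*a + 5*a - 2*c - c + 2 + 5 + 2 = 2*a^2 + a*(9 - 2*c) - 3*c + 9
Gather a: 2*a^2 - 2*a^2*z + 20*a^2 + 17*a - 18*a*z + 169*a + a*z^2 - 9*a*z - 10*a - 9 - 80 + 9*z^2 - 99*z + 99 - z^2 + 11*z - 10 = a^2*(22 - 2*z) + a*(z^2 - 27*z + 176) + 8*z^2 - 88*z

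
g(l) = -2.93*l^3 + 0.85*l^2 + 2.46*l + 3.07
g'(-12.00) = -1283.70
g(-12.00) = 5158.99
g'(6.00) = -303.78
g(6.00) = -584.45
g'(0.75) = -1.21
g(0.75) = 4.16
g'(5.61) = -264.64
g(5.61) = -473.69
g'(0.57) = 0.57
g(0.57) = 4.21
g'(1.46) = -13.79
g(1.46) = -0.65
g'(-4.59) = -190.53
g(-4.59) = 293.03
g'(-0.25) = 1.49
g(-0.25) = 2.55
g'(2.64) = -54.31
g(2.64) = -38.42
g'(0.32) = 2.10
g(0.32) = 3.85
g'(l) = -8.79*l^2 + 1.7*l + 2.46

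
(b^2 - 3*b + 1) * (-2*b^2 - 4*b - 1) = -2*b^4 + 2*b^3 + 9*b^2 - b - 1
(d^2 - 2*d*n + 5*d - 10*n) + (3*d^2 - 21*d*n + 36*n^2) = 4*d^2 - 23*d*n + 5*d + 36*n^2 - 10*n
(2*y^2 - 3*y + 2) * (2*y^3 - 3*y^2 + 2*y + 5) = 4*y^5 - 12*y^4 + 17*y^3 - 2*y^2 - 11*y + 10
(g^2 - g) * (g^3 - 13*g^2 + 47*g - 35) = g^5 - 14*g^4 + 60*g^3 - 82*g^2 + 35*g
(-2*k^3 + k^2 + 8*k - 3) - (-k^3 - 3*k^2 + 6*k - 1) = -k^3 + 4*k^2 + 2*k - 2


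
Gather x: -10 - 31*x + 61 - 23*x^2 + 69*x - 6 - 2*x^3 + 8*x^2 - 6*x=-2*x^3 - 15*x^2 + 32*x + 45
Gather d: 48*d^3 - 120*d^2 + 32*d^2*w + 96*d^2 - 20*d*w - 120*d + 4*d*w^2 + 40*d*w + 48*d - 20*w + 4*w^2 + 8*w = 48*d^3 + d^2*(32*w - 24) + d*(4*w^2 + 20*w - 72) + 4*w^2 - 12*w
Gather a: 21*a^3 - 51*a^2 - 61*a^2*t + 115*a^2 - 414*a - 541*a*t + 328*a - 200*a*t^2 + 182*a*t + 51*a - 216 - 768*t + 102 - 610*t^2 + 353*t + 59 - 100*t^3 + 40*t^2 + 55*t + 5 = 21*a^3 + a^2*(64 - 61*t) + a*(-200*t^2 - 359*t - 35) - 100*t^3 - 570*t^2 - 360*t - 50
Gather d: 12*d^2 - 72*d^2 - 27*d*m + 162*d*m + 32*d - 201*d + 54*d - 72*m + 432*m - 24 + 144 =-60*d^2 + d*(135*m - 115) + 360*m + 120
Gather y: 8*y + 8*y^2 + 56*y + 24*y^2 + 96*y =32*y^2 + 160*y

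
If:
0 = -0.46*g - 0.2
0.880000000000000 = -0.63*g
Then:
No Solution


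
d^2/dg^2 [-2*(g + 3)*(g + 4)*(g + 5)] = -12*g - 48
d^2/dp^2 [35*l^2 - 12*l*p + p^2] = 2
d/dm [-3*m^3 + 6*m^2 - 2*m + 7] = -9*m^2 + 12*m - 2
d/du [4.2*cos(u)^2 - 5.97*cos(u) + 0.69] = (5.97 - 8.4*cos(u))*sin(u)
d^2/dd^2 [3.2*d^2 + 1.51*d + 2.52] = 6.40000000000000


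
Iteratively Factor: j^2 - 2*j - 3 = (j + 1)*(j - 3)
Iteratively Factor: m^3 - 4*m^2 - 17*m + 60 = (m - 3)*(m^2 - m - 20) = (m - 5)*(m - 3)*(m + 4)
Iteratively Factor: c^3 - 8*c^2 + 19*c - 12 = (c - 3)*(c^2 - 5*c + 4) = (c - 3)*(c - 1)*(c - 4)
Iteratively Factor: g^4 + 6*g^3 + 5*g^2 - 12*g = (g)*(g^3 + 6*g^2 + 5*g - 12) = g*(g - 1)*(g^2 + 7*g + 12) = g*(g - 1)*(g + 4)*(g + 3)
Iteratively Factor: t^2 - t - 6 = (t + 2)*(t - 3)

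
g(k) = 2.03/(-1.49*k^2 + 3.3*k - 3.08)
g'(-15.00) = -0.00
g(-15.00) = -0.01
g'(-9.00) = -0.00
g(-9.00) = -0.01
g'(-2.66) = -0.05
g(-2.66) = -0.09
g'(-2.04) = -0.07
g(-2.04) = -0.13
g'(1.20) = 0.35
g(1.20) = -1.60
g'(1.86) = 1.04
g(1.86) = -0.97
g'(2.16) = 0.76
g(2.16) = -0.70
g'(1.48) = 1.06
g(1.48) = -1.39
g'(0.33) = -1.01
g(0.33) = -0.94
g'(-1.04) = -0.20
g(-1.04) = -0.25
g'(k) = 2.03*(2.98*k - 3.3)/(-1.49*k^2 + 3.3*k - 3.08)^2 = (6.0494*k - 6.699)/(1.49*k^2 - 3.3*k + 3.08)^2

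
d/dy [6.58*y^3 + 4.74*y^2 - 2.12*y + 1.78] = 19.74*y^2 + 9.48*y - 2.12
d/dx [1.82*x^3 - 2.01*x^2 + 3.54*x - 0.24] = 5.46*x^2 - 4.02*x + 3.54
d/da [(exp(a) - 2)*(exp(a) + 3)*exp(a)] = (3*exp(2*a) + 2*exp(a) - 6)*exp(a)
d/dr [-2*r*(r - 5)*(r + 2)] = -6*r^2 + 12*r + 20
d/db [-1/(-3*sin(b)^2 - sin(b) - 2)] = -(6*sin(b) + 1)*cos(b)/(3*sin(b)^2 + sin(b) + 2)^2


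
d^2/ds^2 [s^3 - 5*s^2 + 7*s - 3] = 6*s - 10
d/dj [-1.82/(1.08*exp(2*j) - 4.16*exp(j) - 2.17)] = (3.9312*exp(j) - 7.5712)*exp(j)/(-1.08*exp(2*j) + 4.16*exp(j) + 2.17)^2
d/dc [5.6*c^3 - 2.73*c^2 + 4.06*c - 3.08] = 16.8*c^2 - 5.46*c + 4.06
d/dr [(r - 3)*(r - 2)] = 2*r - 5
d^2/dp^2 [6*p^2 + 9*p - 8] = 12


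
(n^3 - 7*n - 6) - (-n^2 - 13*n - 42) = n^3 + n^2 + 6*n + 36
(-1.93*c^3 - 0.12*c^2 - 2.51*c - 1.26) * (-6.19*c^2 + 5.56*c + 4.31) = 11.9467*c^5 - 9.988*c^4 + 6.5514*c^3 - 6.6734*c^2 - 17.8237*c - 5.4306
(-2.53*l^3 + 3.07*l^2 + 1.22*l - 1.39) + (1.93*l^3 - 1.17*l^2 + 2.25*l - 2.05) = -0.6*l^3 + 1.9*l^2 + 3.47*l - 3.44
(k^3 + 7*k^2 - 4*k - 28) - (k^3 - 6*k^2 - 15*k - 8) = 13*k^2 + 11*k - 20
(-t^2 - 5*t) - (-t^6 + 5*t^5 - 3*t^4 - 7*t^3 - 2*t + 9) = t^6 - 5*t^5 + 3*t^4 + 7*t^3 - t^2 - 3*t - 9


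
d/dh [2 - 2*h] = -2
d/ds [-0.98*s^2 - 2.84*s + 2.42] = -1.96*s - 2.84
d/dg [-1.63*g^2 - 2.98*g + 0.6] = -3.26*g - 2.98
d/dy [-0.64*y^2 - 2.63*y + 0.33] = -1.28*y - 2.63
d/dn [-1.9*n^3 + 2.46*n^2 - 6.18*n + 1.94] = -5.7*n^2 + 4.92*n - 6.18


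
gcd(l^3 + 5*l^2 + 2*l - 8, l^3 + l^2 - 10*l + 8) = l^2 + 3*l - 4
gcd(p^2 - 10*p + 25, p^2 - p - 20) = p - 5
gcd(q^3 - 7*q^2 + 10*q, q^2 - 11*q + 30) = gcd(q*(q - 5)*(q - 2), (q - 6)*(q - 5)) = q - 5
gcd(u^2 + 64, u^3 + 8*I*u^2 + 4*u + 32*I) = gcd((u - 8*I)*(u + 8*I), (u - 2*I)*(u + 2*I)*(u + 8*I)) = u + 8*I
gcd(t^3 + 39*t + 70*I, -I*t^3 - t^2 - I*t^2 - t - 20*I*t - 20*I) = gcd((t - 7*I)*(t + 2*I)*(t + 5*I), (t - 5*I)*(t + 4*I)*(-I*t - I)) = 1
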